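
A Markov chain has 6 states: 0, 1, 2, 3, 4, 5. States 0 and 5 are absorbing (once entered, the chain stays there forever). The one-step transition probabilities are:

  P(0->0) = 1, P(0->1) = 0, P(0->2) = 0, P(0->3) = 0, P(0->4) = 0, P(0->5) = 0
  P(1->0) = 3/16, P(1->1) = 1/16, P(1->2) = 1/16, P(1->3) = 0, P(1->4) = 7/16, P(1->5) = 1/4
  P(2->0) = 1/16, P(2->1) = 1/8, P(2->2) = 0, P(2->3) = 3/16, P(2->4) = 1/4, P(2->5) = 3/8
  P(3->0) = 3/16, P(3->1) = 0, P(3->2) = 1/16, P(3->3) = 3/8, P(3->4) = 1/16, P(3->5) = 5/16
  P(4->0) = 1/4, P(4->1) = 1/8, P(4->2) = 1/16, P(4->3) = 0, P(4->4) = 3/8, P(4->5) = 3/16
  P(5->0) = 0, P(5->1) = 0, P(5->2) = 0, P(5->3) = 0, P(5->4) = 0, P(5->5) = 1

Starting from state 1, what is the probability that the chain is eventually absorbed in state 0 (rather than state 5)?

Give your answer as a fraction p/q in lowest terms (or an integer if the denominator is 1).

Let a_i = P(absorbed in 0 | start in state i).
Boundary conditions: a_0 = 1, a_5 = 0.
For each transient state i, a_i = sum_j P(i->j) * a_j:
  a_1 = 3/16*a_0 + 1/16*a_1 + 1/16*a_2 + 0*a_3 + 7/16*a_4 + 1/4*a_5
  a_2 = 1/16*a_0 + 1/8*a_1 + 0*a_2 + 3/16*a_3 + 1/4*a_4 + 3/8*a_5
  a_3 = 3/16*a_0 + 0*a_1 + 1/16*a_2 + 3/8*a_3 + 1/16*a_4 + 5/16*a_5
  a_4 = 1/4*a_0 + 1/8*a_1 + 1/16*a_2 + 0*a_3 + 3/8*a_4 + 3/16*a_5

Substituting a_0 = 1 and a_5 = 0, rearrange to (I - Q) a = r where r[i] = P(i -> 0):
  [15/16, -1/16, 0, -7/16] . (a_1, a_2, a_3, a_4) = 3/16
  [-1/8, 1, -3/16, -1/4] . (a_1, a_2, a_3, a_4) = 1/16
  [0, -1/16, 5/8, -1/16] . (a_1, a_2, a_3, a_4) = 3/16
  [-1/8, -1/16, 0, 5/8] . (a_1, a_2, a_3, a_4) = 1/4

Solving yields:
  a_1 = 9472/20281
  a_2 = 6582/20281
  a_3 = 7809/20281
  a_4 = 10665/20281

Starting state is 1, so the absorption probability is a_1 = 9472/20281.

Answer: 9472/20281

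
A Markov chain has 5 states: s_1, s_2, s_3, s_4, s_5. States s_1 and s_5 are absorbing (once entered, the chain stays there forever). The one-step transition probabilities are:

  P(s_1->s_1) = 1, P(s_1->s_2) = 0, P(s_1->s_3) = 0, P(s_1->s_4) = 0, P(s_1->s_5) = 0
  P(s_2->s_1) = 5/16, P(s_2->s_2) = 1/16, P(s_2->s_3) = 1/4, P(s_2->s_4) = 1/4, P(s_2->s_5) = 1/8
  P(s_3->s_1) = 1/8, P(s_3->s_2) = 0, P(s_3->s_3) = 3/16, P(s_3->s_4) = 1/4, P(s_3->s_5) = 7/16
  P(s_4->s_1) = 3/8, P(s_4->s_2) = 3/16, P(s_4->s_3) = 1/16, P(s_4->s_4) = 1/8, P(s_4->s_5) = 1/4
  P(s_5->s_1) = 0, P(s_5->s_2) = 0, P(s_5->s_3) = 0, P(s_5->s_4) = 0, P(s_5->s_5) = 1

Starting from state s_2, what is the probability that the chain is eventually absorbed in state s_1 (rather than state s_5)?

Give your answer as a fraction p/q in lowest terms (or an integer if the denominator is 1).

Let a_i = P(absorbed in s_1 | start in state i).
Boundary conditions: a_s_1 = 1, a_s_5 = 0.
For each transient state i, a_i = sum_j P(i->j) * a_j:
  a_s_2 = 5/16*a_s_1 + 1/16*a_s_2 + 1/4*a_s_3 + 1/4*a_s_4 + 1/8*a_s_5
  a_s_3 = 1/8*a_s_1 + 0*a_s_2 + 3/16*a_s_3 + 1/4*a_s_4 + 7/16*a_s_5
  a_s_4 = 3/8*a_s_1 + 3/16*a_s_2 + 1/16*a_s_3 + 1/8*a_s_4 + 1/4*a_s_5

Substituting a_s_1 = 1 and a_s_5 = 0, rearrange to (I - Q) a = r where r[i] = P(i -> s_1):
  [15/16, -1/4, -1/4] . (a_s_2, a_s_3, a_s_4) = 5/16
  [0, 13/16, -1/4] . (a_s_2, a_s_3, a_s_4) = 1/8
  [-3/16, -1/16, 7/8] . (a_s_2, a_s_3, a_s_4) = 3/8

Solving yields:
  a_s_2 = 709/1233
  a_s_3 = 136/411
  a_s_4 = 473/822

Starting state is s_2, so the absorption probability is a_s_2 = 709/1233.

Answer: 709/1233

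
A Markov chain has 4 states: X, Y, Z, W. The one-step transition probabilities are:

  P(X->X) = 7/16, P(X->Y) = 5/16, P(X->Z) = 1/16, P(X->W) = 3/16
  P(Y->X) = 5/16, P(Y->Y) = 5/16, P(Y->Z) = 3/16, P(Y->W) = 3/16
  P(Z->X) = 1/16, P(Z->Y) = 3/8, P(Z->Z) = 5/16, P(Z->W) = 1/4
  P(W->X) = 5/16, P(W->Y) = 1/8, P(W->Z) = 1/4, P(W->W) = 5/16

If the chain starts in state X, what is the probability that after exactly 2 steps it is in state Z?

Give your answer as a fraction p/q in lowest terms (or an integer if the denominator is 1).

Answer: 39/256

Derivation:
Computing P^2 by repeated multiplication:
P^1 =
  X: [7/16, 5/16, 1/16, 3/16]
  Y: [5/16, 5/16, 3/16, 3/16]
  Z: [1/16, 3/8, 5/16, 1/4]
  W: [5/16, 1/8, 1/4, 5/16]
P^2 =
  X: [45/128, 9/32, 39/256, 55/256]
  Y: [39/128, 37/128, 47/256, 57/256]
  Z: [31/128, 73/256, 15/64, 61/256]
  W: [37/128, 69/256, 51/256, 31/128]

(P^2)[X -> Z] = 39/256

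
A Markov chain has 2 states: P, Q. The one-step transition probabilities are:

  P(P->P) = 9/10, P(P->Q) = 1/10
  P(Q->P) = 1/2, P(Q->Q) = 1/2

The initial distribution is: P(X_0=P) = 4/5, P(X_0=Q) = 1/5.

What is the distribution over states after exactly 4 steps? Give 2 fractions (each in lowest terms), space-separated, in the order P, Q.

Propagating the distribution step by step (d_{t+1} = d_t * P):
d_0 = (P=4/5, Q=1/5)
  d_1[P] = 4/5*9/10 + 1/5*1/2 = 41/50
  d_1[Q] = 4/5*1/10 + 1/5*1/2 = 9/50
d_1 = (P=41/50, Q=9/50)
  d_2[P] = 41/50*9/10 + 9/50*1/2 = 207/250
  d_2[Q] = 41/50*1/10 + 9/50*1/2 = 43/250
d_2 = (P=207/250, Q=43/250)
  d_3[P] = 207/250*9/10 + 43/250*1/2 = 1039/1250
  d_3[Q] = 207/250*1/10 + 43/250*1/2 = 211/1250
d_3 = (P=1039/1250, Q=211/1250)
  d_4[P] = 1039/1250*9/10 + 211/1250*1/2 = 5203/6250
  d_4[Q] = 1039/1250*1/10 + 211/1250*1/2 = 1047/6250
d_4 = (P=5203/6250, Q=1047/6250)

Answer: 5203/6250 1047/6250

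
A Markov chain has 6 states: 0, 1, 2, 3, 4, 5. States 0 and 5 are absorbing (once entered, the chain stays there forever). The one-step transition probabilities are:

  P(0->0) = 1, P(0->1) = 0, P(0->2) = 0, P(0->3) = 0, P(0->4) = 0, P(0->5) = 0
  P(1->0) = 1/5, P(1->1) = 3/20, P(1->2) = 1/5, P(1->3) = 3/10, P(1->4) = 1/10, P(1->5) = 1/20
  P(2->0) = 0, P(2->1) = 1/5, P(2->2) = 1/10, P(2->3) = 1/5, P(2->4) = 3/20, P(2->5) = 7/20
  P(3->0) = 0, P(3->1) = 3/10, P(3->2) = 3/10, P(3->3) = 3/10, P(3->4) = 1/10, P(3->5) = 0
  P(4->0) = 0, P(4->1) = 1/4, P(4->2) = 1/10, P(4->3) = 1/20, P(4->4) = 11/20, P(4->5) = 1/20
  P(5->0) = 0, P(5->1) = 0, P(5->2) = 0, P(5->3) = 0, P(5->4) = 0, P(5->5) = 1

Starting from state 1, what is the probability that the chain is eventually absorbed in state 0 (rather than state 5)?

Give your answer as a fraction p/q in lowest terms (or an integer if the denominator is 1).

Let a_i = P(absorbed in 0 | start in state i).
Boundary conditions: a_0 = 1, a_5 = 0.
For each transient state i, a_i = sum_j P(i->j) * a_j:
  a_1 = 1/5*a_0 + 3/20*a_1 + 1/5*a_2 + 3/10*a_3 + 1/10*a_4 + 1/20*a_5
  a_2 = 0*a_0 + 1/5*a_1 + 1/10*a_2 + 1/5*a_3 + 3/20*a_4 + 7/20*a_5
  a_3 = 0*a_0 + 3/10*a_1 + 3/10*a_2 + 3/10*a_3 + 1/10*a_4 + 0*a_5
  a_4 = 0*a_0 + 1/4*a_1 + 1/10*a_2 + 1/20*a_3 + 11/20*a_4 + 1/20*a_5

Substituting a_0 = 1 and a_5 = 0, rearrange to (I - Q) a = r where r[i] = P(i -> 0):
  [17/20, -1/5, -3/10, -1/10] . (a_1, a_2, a_3, a_4) = 1/5
  [-1/5, 9/10, -1/5, -3/20] . (a_1, a_2, a_3, a_4) = 0
  [-3/10, -3/10, 7/10, -1/10] . (a_1, a_2, a_3, a_4) = 0
  [-1/4, -1/10, -1/20, 9/20] . (a_1, a_2, a_3, a_4) = 0

Solving yields:
  a_1 = 3796/8427
  a_2 = 1960/8427
  a_3 = 2876/8427
  a_4 = 2864/8427

Starting state is 1, so the absorption probability is a_1 = 3796/8427.

Answer: 3796/8427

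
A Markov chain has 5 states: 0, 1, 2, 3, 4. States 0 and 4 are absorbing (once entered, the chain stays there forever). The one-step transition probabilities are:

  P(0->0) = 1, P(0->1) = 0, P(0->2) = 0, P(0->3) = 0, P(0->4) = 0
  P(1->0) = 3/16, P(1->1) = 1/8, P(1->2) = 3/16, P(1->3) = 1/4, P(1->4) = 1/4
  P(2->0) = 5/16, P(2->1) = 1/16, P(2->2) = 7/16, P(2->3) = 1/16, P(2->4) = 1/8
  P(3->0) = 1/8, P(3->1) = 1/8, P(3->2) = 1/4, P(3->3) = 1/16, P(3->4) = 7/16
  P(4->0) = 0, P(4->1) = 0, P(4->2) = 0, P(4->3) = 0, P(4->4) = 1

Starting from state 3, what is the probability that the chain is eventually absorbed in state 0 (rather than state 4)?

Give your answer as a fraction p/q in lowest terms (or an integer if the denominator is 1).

Answer: 622/1695

Derivation:
Let a_i = P(absorbed in 0 | start in state i).
Boundary conditions: a_0 = 1, a_4 = 0.
For each transient state i, a_i = sum_j P(i->j) * a_j:
  a_1 = 3/16*a_0 + 1/8*a_1 + 3/16*a_2 + 1/4*a_3 + 1/4*a_4
  a_2 = 5/16*a_0 + 1/16*a_1 + 7/16*a_2 + 1/16*a_3 + 1/8*a_4
  a_3 = 1/8*a_0 + 1/8*a_1 + 1/4*a_2 + 1/16*a_3 + 7/16*a_4

Substituting a_0 = 1 and a_4 = 0, rearrange to (I - Q) a = r where r[i] = P(i -> 0):
  [7/8, -3/16, -1/4] . (a_1, a_2, a_3) = 3/16
  [-1/16, 9/16, -1/16] . (a_1, a_2, a_3) = 5/16
  [-1/8, -1/4, 15/16] . (a_1, a_2, a_3) = 1/8

Solving yields:
  a_1 = 776/1695
  a_2 = 1097/1695
  a_3 = 622/1695

Starting state is 3, so the absorption probability is a_3 = 622/1695.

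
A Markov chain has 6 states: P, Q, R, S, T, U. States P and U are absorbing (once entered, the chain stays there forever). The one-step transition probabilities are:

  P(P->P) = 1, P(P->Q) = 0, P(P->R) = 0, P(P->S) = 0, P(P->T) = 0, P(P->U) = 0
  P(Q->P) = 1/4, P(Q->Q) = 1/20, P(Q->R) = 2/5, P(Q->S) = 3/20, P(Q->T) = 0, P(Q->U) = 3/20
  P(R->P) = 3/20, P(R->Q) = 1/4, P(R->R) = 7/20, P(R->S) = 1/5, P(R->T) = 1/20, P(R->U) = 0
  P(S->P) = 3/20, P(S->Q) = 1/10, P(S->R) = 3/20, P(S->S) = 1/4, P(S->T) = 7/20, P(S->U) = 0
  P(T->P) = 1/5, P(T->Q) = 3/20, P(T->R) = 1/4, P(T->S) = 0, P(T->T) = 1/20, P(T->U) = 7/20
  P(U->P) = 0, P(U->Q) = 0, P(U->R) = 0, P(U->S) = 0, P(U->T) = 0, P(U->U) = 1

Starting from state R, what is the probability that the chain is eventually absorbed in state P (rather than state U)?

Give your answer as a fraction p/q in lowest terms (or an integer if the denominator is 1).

Let a_i = P(absorbed in P | start in state i).
Boundary conditions: a_P = 1, a_U = 0.
For each transient state i, a_i = sum_j P(i->j) * a_j:
  a_Q = 1/4*a_P + 1/20*a_Q + 2/5*a_R + 3/20*a_S + 0*a_T + 3/20*a_U
  a_R = 3/20*a_P + 1/4*a_Q + 7/20*a_R + 1/5*a_S + 1/20*a_T + 0*a_U
  a_S = 3/20*a_P + 1/10*a_Q + 3/20*a_R + 1/4*a_S + 7/20*a_T + 0*a_U
  a_T = 1/5*a_P + 3/20*a_Q + 1/4*a_R + 0*a_S + 1/20*a_T + 7/20*a_U

Substituting a_P = 1 and a_U = 0, rearrange to (I - Q) a = r where r[i] = P(i -> P):
  [19/20, -2/5, -3/20, 0] . (a_Q, a_R, a_S, a_T) = 1/4
  [-1/4, 13/20, -1/5, -1/20] . (a_Q, a_R, a_S, a_T) = 3/20
  [-1/10, -3/20, 3/4, -7/20] . (a_Q, a_R, a_S, a_T) = 3/20
  [-3/20, -1/4, 0, 19/20] . (a_Q, a_R, a_S, a_T) = 1/5

Solving yields:
  a_Q = 7621/11163
  a_R = 16561/22326
  a_S = 7580/11163
  a_T = 11465/22326

Starting state is R, so the absorption probability is a_R = 16561/22326.

Answer: 16561/22326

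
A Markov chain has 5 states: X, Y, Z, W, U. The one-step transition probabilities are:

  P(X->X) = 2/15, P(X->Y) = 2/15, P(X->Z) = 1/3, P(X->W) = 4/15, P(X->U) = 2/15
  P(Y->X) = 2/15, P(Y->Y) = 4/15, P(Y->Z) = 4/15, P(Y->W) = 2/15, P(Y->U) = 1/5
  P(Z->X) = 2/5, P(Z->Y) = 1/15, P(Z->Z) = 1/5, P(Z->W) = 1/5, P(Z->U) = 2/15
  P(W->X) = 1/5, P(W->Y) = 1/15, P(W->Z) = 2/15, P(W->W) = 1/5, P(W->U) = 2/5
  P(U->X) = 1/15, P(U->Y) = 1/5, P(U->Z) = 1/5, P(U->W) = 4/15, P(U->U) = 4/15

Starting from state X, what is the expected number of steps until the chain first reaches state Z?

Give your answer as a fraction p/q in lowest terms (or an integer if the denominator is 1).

Answer: 20025/4913

Derivation:
Let h_i = expected steps to first reach Z from state i.
Boundary: h_Z = 0.
First-step equations for the other states:
  h_X = 1 + 2/15*h_X + 2/15*h_Y + 1/3*h_Z + 4/15*h_W + 2/15*h_U
  h_Y = 1 + 2/15*h_X + 4/15*h_Y + 4/15*h_Z + 2/15*h_W + 1/5*h_U
  h_W = 1 + 1/5*h_X + 1/15*h_Y + 2/15*h_Z + 1/5*h_W + 2/5*h_U
  h_U = 1 + 1/15*h_X + 1/5*h_Y + 1/5*h_Z + 4/15*h_W + 4/15*h_U

Substituting h_Z = 0 and rearranging gives the linear system (I - Q) h = 1:
  [13/15, -2/15, -4/15, -2/15] . (h_X, h_Y, h_W, h_U) = 1
  [-2/15, 11/15, -2/15, -1/5] . (h_X, h_Y, h_W, h_U) = 1
  [-1/5, -1/15, 4/5, -2/5] . (h_X, h_Y, h_W, h_U) = 1
  [-1/15, -1/5, -4/15, 11/15] . (h_X, h_Y, h_W, h_U) = 1

Solving yields:
  h_X = 20025/4913
  h_Y = 21120/4913
  h_W = 49005/9826
  h_U = 23190/4913

Starting state is X, so the expected hitting time is h_X = 20025/4913.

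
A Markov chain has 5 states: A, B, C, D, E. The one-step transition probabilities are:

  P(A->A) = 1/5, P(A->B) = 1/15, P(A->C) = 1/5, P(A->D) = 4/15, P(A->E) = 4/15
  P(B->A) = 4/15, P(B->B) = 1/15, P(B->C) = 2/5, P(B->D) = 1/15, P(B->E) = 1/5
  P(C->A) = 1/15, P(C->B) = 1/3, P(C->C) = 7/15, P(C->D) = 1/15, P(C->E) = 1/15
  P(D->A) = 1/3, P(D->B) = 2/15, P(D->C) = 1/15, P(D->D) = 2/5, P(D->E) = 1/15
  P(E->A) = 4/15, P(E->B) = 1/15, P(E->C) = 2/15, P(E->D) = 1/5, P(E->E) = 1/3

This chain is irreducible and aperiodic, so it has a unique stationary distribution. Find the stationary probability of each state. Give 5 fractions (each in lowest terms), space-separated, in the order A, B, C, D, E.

The stationary distribution satisfies pi = pi * P, i.e.:
  pi_A = 1/5*pi_A + 4/15*pi_B + 1/15*pi_C + 1/3*pi_D + 4/15*pi_E
  pi_B = 1/15*pi_A + 1/15*pi_B + 1/3*pi_C + 2/15*pi_D + 1/15*pi_E
  pi_C = 1/5*pi_A + 2/5*pi_B + 7/15*pi_C + 1/15*pi_D + 2/15*pi_E
  pi_D = 4/15*pi_A + 1/15*pi_B + 1/15*pi_C + 2/5*pi_D + 1/5*pi_E
  pi_E = 4/15*pi_A + 1/5*pi_B + 1/15*pi_C + 1/15*pi_D + 1/3*pi_E
with normalization: pi_A + pi_B + pi_C + pi_D + pi_E = 1.

Using the first 4 balance equations plus normalization, the linear system A*pi = b is:
  [-4/5, 4/15, 1/15, 1/3, 4/15] . pi = 0
  [1/15, -14/15, 1/3, 2/15, 1/15] . pi = 0
  [1/5, 2/5, -8/15, 1/15, 2/15] . pi = 0
  [4/15, 1/15, 1/15, -3/5, 1/5] . pi = 0
  [1, 1, 1, 1, 1] . pi = 1

Solving yields:
  pi_A = 5547/25985
  pi_B = 3888/25985
  pi_C = 6789/25985
  pi_D = 5179/25985
  pi_E = 4582/25985

Verification (pi * P):
  5547/25985*1/5 + 3888/25985*4/15 + 6789/25985*1/15 + 5179/25985*1/3 + 4582/25985*4/15 = 5547/25985 = pi_A  (ok)
  5547/25985*1/15 + 3888/25985*1/15 + 6789/25985*1/3 + 5179/25985*2/15 + 4582/25985*1/15 = 3888/25985 = pi_B  (ok)
  5547/25985*1/5 + 3888/25985*2/5 + 6789/25985*7/15 + 5179/25985*1/15 + 4582/25985*2/15 = 6789/25985 = pi_C  (ok)
  5547/25985*4/15 + 3888/25985*1/15 + 6789/25985*1/15 + 5179/25985*2/5 + 4582/25985*1/5 = 5179/25985 = pi_D  (ok)
  5547/25985*4/15 + 3888/25985*1/5 + 6789/25985*1/15 + 5179/25985*1/15 + 4582/25985*1/3 = 4582/25985 = pi_E  (ok)

Answer: 5547/25985 3888/25985 6789/25985 5179/25985 4582/25985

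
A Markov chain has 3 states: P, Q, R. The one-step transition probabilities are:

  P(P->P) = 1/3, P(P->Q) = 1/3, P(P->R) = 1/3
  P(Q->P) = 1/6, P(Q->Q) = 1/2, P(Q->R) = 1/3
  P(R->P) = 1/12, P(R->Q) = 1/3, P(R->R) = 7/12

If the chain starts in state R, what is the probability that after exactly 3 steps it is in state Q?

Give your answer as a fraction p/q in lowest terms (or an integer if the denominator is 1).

Computing P^3 by repeated multiplication:
P^1 =
  P: [1/3, 1/3, 1/3]
  Q: [1/6, 1/2, 1/3]
  R: [1/12, 1/3, 7/12]
P^2 =
  P: [7/36, 7/18, 5/12]
  Q: [1/6, 5/12, 5/12]
  R: [19/144, 7/18, 23/48]
P^3 =
  P: [71/432, 43/108, 7/16]
  Q: [23/144, 29/72, 7/16]
  R: [257/1728, 43/108, 29/64]

(P^3)[R -> Q] = 43/108

Answer: 43/108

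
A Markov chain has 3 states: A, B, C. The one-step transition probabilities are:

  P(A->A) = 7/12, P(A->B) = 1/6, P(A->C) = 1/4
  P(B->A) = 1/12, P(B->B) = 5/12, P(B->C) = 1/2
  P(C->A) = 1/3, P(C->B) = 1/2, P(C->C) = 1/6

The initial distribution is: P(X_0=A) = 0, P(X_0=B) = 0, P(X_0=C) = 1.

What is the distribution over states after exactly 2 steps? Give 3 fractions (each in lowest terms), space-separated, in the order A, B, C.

Propagating the distribution step by step (d_{t+1} = d_t * P):
d_0 = (A=0, B=0, C=1)
  d_1[A] = 0*7/12 + 0*1/12 + 1*1/3 = 1/3
  d_1[B] = 0*1/6 + 0*5/12 + 1*1/2 = 1/2
  d_1[C] = 0*1/4 + 0*1/2 + 1*1/6 = 1/6
d_1 = (A=1/3, B=1/2, C=1/6)
  d_2[A] = 1/3*7/12 + 1/2*1/12 + 1/6*1/3 = 7/24
  d_2[B] = 1/3*1/6 + 1/2*5/12 + 1/6*1/2 = 25/72
  d_2[C] = 1/3*1/4 + 1/2*1/2 + 1/6*1/6 = 13/36
d_2 = (A=7/24, B=25/72, C=13/36)

Answer: 7/24 25/72 13/36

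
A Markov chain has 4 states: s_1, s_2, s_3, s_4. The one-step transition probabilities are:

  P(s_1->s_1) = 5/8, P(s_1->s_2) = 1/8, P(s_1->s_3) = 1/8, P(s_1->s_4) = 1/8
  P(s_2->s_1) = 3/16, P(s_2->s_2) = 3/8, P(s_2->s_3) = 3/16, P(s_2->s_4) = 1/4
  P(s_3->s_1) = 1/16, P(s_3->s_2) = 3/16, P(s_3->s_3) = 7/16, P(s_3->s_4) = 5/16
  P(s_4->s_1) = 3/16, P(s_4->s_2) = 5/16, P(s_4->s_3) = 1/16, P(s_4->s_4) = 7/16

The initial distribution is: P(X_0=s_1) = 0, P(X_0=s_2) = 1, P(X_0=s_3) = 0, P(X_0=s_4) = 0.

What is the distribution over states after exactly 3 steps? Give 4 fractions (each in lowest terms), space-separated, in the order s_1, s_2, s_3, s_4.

Propagating the distribution step by step (d_{t+1} = d_t * P):
d_0 = (s_1=0, s_2=1, s_3=0, s_4=0)
  d_1[s_1] = 0*5/8 + 1*3/16 + 0*1/16 + 0*3/16 = 3/16
  d_1[s_2] = 0*1/8 + 1*3/8 + 0*3/16 + 0*5/16 = 3/8
  d_1[s_3] = 0*1/8 + 1*3/16 + 0*7/16 + 0*1/16 = 3/16
  d_1[s_4] = 0*1/8 + 1*1/4 + 0*5/16 + 0*7/16 = 1/4
d_1 = (s_1=3/16, s_2=3/8, s_3=3/16, s_4=1/4)
  d_2[s_1] = 3/16*5/8 + 3/8*3/16 + 3/16*1/16 + 1/4*3/16 = 63/256
  d_2[s_2] = 3/16*1/8 + 3/8*3/8 + 3/16*3/16 + 1/4*5/16 = 71/256
  d_2[s_3] = 3/16*1/8 + 3/8*3/16 + 3/16*7/16 + 1/4*1/16 = 49/256
  d_2[s_4] = 3/16*1/8 + 3/8*1/4 + 3/16*5/16 + 1/4*7/16 = 73/256
d_2 = (s_1=63/256, s_2=71/256, s_3=49/256, s_4=73/256)
  d_3[s_1] = 63/256*5/8 + 71/256*3/16 + 49/256*1/16 + 73/256*3/16 = 1111/4096
  d_3[s_2] = 63/256*1/8 + 71/256*3/8 + 49/256*3/16 + 73/256*5/16 = 133/512
  d_3[s_3] = 63/256*1/8 + 71/256*3/16 + 49/256*7/16 + 73/256*1/16 = 755/4096
  d_3[s_4] = 63/256*1/8 + 71/256*1/4 + 49/256*5/16 + 73/256*7/16 = 583/2048
d_3 = (s_1=1111/4096, s_2=133/512, s_3=755/4096, s_4=583/2048)

Answer: 1111/4096 133/512 755/4096 583/2048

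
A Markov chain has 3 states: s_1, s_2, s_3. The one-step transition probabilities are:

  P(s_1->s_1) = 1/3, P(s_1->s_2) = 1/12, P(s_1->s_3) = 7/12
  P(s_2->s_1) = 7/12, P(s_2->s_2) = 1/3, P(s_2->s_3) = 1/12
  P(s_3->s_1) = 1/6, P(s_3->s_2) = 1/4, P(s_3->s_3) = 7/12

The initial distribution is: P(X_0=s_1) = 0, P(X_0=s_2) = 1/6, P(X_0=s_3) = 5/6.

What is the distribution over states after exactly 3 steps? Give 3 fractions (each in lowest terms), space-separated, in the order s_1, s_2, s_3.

Answer: 1093/3456 749/3456 269/576

Derivation:
Propagating the distribution step by step (d_{t+1} = d_t * P):
d_0 = (s_1=0, s_2=1/6, s_3=5/6)
  d_1[s_1] = 0*1/3 + 1/6*7/12 + 5/6*1/6 = 17/72
  d_1[s_2] = 0*1/12 + 1/6*1/3 + 5/6*1/4 = 19/72
  d_1[s_3] = 0*7/12 + 1/6*1/12 + 5/6*7/12 = 1/2
d_1 = (s_1=17/72, s_2=19/72, s_3=1/2)
  d_2[s_1] = 17/72*1/3 + 19/72*7/12 + 1/2*1/6 = 91/288
  d_2[s_2] = 17/72*1/12 + 19/72*1/3 + 1/2*1/4 = 67/288
  d_2[s_3] = 17/72*7/12 + 19/72*1/12 + 1/2*7/12 = 65/144
d_2 = (s_1=91/288, s_2=67/288, s_3=65/144)
  d_3[s_1] = 91/288*1/3 + 67/288*7/12 + 65/144*1/6 = 1093/3456
  d_3[s_2] = 91/288*1/12 + 67/288*1/3 + 65/144*1/4 = 749/3456
  d_3[s_3] = 91/288*7/12 + 67/288*1/12 + 65/144*7/12 = 269/576
d_3 = (s_1=1093/3456, s_2=749/3456, s_3=269/576)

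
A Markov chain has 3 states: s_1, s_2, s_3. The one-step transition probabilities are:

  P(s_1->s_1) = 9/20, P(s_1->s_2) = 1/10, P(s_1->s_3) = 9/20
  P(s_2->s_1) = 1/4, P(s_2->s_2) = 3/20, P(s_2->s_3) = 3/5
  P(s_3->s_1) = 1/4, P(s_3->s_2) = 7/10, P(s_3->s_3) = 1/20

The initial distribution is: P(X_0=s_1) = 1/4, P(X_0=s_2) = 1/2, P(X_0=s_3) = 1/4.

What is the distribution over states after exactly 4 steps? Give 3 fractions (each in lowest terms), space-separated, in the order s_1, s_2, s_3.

Propagating the distribution step by step (d_{t+1} = d_t * P):
d_0 = (s_1=1/4, s_2=1/2, s_3=1/4)
  d_1[s_1] = 1/4*9/20 + 1/2*1/4 + 1/4*1/4 = 3/10
  d_1[s_2] = 1/4*1/10 + 1/2*3/20 + 1/4*7/10 = 11/40
  d_1[s_3] = 1/4*9/20 + 1/2*3/5 + 1/4*1/20 = 17/40
d_1 = (s_1=3/10, s_2=11/40, s_3=17/40)
  d_2[s_1] = 3/10*9/20 + 11/40*1/4 + 17/40*1/4 = 31/100
  d_2[s_2] = 3/10*1/10 + 11/40*3/20 + 17/40*7/10 = 59/160
  d_2[s_3] = 3/10*9/20 + 11/40*3/5 + 17/40*1/20 = 257/800
d_2 = (s_1=31/100, s_2=59/160, s_3=257/800)
  d_3[s_1] = 31/100*9/20 + 59/160*1/4 + 257/800*1/4 = 39/125
  d_3[s_2] = 31/100*1/10 + 59/160*3/20 + 257/800*7/10 = 4979/16000
  d_3[s_3] = 31/100*9/20 + 59/160*3/5 + 257/800*1/20 = 6029/16000
d_3 = (s_1=39/125, s_2=4979/16000, s_3=6029/16000)
  d_4[s_1] = 39/125*9/20 + 4979/16000*1/4 + 6029/16000*1/4 = 781/2500
  d_4[s_2] = 39/125*1/10 + 4979/16000*3/20 + 6029/16000*7/10 = 109327/320000
  d_4[s_3] = 39/125*9/20 + 4979/16000*3/5 + 6029/16000*1/20 = 22141/64000
d_4 = (s_1=781/2500, s_2=109327/320000, s_3=22141/64000)

Answer: 781/2500 109327/320000 22141/64000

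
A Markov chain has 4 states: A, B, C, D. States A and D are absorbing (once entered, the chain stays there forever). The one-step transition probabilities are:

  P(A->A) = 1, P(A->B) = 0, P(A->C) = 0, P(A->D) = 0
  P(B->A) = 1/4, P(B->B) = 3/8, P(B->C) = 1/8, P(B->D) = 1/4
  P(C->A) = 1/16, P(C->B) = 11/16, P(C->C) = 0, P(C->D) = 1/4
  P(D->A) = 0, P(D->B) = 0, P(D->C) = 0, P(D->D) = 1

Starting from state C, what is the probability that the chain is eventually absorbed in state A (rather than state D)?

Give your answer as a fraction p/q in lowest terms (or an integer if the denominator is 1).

Answer: 9/23

Derivation:
Let a_i = P(absorbed in A | start in state i).
Boundary conditions: a_A = 1, a_D = 0.
For each transient state i, a_i = sum_j P(i->j) * a_j:
  a_B = 1/4*a_A + 3/8*a_B + 1/8*a_C + 1/4*a_D
  a_C = 1/16*a_A + 11/16*a_B + 0*a_C + 1/4*a_D

Substituting a_A = 1 and a_D = 0, rearrange to (I - Q) a = r where r[i] = P(i -> A):
  [5/8, -1/8] . (a_B, a_C) = 1/4
  [-11/16, 1] . (a_B, a_C) = 1/16

Solving yields:
  a_B = 11/23
  a_C = 9/23

Starting state is C, so the absorption probability is a_C = 9/23.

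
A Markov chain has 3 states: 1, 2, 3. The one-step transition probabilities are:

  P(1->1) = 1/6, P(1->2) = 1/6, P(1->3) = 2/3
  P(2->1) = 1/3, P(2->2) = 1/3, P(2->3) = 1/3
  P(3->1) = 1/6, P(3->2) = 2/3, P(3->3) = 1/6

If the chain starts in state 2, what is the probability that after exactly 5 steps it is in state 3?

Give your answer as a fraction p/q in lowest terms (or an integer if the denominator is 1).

Computing P^5 by repeated multiplication:
P^1 =
  1: [1/6, 1/6, 2/3]
  2: [1/3, 1/3, 1/3]
  3: [1/6, 2/3, 1/6]
P^2 =
  1: [7/36, 19/36, 5/18]
  2: [2/9, 7/18, 7/18]
  3: [5/18, 13/36, 13/36]
P^3 =
  1: [55/216, 85/216, 19/54]
  2: [25/108, 23/54, 37/108]
  3: [49/216, 11/27, 79/216]
P^4 =
  1: [301/1296, 529/1296, 233/648]
  2: [77/324, 265/648, 229/648]
  3: [19/81, 541/1296, 451/1296]
P^5 =
  1: [1825/7776, 3223/7776, 341/972]
  2: [913/3888, 100/243, 1375/3888]
  3: [1837/7776, 1595/3888, 2749/7776]

(P^5)[2 -> 3] = 1375/3888

Answer: 1375/3888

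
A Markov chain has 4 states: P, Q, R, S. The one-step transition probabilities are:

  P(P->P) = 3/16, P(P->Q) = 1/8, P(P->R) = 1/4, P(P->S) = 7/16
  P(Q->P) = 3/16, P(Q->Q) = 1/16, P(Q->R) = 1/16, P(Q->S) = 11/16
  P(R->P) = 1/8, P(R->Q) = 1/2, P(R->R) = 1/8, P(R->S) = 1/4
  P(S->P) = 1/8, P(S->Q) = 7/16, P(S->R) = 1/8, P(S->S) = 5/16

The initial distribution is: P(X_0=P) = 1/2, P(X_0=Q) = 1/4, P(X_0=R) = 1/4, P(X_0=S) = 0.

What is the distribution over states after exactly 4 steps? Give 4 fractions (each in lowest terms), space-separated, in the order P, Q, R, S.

Propagating the distribution step by step (d_{t+1} = d_t * P):
d_0 = (P=1/2, Q=1/4, R=1/4, S=0)
  d_1[P] = 1/2*3/16 + 1/4*3/16 + 1/4*1/8 + 0*1/8 = 11/64
  d_1[Q] = 1/2*1/8 + 1/4*1/16 + 1/4*1/2 + 0*7/16 = 13/64
  d_1[R] = 1/2*1/4 + 1/4*1/16 + 1/4*1/8 + 0*1/8 = 11/64
  d_1[S] = 1/2*7/16 + 1/4*11/16 + 1/4*1/4 + 0*5/16 = 29/64
d_1 = (P=11/64, Q=13/64, R=11/64, S=29/64)
  d_2[P] = 11/64*3/16 + 13/64*3/16 + 11/64*1/8 + 29/64*1/8 = 19/128
  d_2[Q] = 11/64*1/8 + 13/64*1/16 + 11/64*1/2 + 29/64*7/16 = 163/512
  d_2[R] = 11/64*1/4 + 13/64*1/16 + 11/64*1/8 + 29/64*1/8 = 137/1024
  d_2[S] = 11/64*7/16 + 13/64*11/16 + 11/64*1/4 + 29/64*5/16 = 409/1024
d_2 = (P=19/128, Q=163/512, R=137/1024, S=409/1024)
  d_3[P] = 19/128*3/16 + 163/512*3/16 + 137/1024*1/8 + 409/1024*1/8 = 1263/8192
  d_3[Q] = 19/128*1/8 + 163/512*1/16 + 137/1024*1/2 + 409/1024*7/16 = 4589/16384
  d_3[R] = 19/128*1/4 + 163/512*1/16 + 137/1024*1/8 + 409/1024*1/8 = 1013/8192
  d_3[S] = 19/128*7/16 + 163/512*11/16 + 137/1024*1/4 + 409/1024*5/16 = 7243/16384
d_3 = (P=1263/8192, Q=4589/16384, R=1013/8192, S=7243/16384)
  d_4[P] = 1263/8192*3/16 + 4589/16384*3/16 + 1013/8192*1/8 + 7243/16384*1/8 = 39883/262144
  d_4[Q] = 1263/8192*1/8 + 4589/16384*1/16 + 1013/8192*1/2 + 7243/16384*7/16 = 38275/131072
  d_4[R] = 1263/8192*1/4 + 4589/16384*1/16 + 1013/8192*1/8 + 7243/16384*1/8 = 33231/262144
  d_4[S] = 1263/8192*7/16 + 4589/16384*11/16 + 1013/8192*1/4 + 7243/16384*5/16 = 3515/8192
d_4 = (P=39883/262144, Q=38275/131072, R=33231/262144, S=3515/8192)

Answer: 39883/262144 38275/131072 33231/262144 3515/8192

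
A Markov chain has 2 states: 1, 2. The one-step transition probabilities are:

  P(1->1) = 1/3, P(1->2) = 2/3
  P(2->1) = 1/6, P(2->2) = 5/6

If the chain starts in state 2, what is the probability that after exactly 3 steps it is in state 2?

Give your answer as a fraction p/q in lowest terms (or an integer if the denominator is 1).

Computing P^3 by repeated multiplication:
P^1 =
  1: [1/3, 2/3]
  2: [1/6, 5/6]
P^2 =
  1: [2/9, 7/9]
  2: [7/36, 29/36]
P^3 =
  1: [11/54, 43/54]
  2: [43/216, 173/216]

(P^3)[2 -> 2] = 173/216

Answer: 173/216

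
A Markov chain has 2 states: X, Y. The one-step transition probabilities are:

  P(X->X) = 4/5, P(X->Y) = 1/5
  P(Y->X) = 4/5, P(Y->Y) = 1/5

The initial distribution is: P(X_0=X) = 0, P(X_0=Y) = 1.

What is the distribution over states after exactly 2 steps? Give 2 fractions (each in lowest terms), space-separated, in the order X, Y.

Answer: 4/5 1/5

Derivation:
Propagating the distribution step by step (d_{t+1} = d_t * P):
d_0 = (X=0, Y=1)
  d_1[X] = 0*4/5 + 1*4/5 = 4/5
  d_1[Y] = 0*1/5 + 1*1/5 = 1/5
d_1 = (X=4/5, Y=1/5)
  d_2[X] = 4/5*4/5 + 1/5*4/5 = 4/5
  d_2[Y] = 4/5*1/5 + 1/5*1/5 = 1/5
d_2 = (X=4/5, Y=1/5)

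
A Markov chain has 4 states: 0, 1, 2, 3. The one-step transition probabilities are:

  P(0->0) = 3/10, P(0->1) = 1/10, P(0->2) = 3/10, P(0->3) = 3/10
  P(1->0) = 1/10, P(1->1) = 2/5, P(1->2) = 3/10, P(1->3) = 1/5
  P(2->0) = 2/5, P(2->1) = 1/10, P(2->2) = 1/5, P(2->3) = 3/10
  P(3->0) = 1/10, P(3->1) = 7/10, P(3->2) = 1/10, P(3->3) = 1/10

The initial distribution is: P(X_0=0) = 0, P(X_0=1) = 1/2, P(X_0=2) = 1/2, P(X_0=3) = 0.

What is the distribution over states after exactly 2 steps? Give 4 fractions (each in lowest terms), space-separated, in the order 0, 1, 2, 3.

Propagating the distribution step by step (d_{t+1} = d_t * P):
d_0 = (0=0, 1=1/2, 2=1/2, 3=0)
  d_1[0] = 0*3/10 + 1/2*1/10 + 1/2*2/5 + 0*1/10 = 1/4
  d_1[1] = 0*1/10 + 1/2*2/5 + 1/2*1/10 + 0*7/10 = 1/4
  d_1[2] = 0*3/10 + 1/2*3/10 + 1/2*1/5 + 0*1/10 = 1/4
  d_1[3] = 0*3/10 + 1/2*1/5 + 1/2*3/10 + 0*1/10 = 1/4
d_1 = (0=1/4, 1=1/4, 2=1/4, 3=1/4)
  d_2[0] = 1/4*3/10 + 1/4*1/10 + 1/4*2/5 + 1/4*1/10 = 9/40
  d_2[1] = 1/4*1/10 + 1/4*2/5 + 1/4*1/10 + 1/4*7/10 = 13/40
  d_2[2] = 1/4*3/10 + 1/4*3/10 + 1/4*1/5 + 1/4*1/10 = 9/40
  d_2[3] = 1/4*3/10 + 1/4*1/5 + 1/4*3/10 + 1/4*1/10 = 9/40
d_2 = (0=9/40, 1=13/40, 2=9/40, 3=9/40)

Answer: 9/40 13/40 9/40 9/40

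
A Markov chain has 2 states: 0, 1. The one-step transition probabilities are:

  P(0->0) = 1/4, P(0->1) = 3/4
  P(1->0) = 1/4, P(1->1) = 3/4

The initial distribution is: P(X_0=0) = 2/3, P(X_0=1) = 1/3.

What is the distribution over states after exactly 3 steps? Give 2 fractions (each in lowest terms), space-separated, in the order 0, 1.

Propagating the distribution step by step (d_{t+1} = d_t * P):
d_0 = (0=2/3, 1=1/3)
  d_1[0] = 2/3*1/4 + 1/3*1/4 = 1/4
  d_1[1] = 2/3*3/4 + 1/3*3/4 = 3/4
d_1 = (0=1/4, 1=3/4)
  d_2[0] = 1/4*1/4 + 3/4*1/4 = 1/4
  d_2[1] = 1/4*3/4 + 3/4*3/4 = 3/4
d_2 = (0=1/4, 1=3/4)
  d_3[0] = 1/4*1/4 + 3/4*1/4 = 1/4
  d_3[1] = 1/4*3/4 + 3/4*3/4 = 3/4
d_3 = (0=1/4, 1=3/4)

Answer: 1/4 3/4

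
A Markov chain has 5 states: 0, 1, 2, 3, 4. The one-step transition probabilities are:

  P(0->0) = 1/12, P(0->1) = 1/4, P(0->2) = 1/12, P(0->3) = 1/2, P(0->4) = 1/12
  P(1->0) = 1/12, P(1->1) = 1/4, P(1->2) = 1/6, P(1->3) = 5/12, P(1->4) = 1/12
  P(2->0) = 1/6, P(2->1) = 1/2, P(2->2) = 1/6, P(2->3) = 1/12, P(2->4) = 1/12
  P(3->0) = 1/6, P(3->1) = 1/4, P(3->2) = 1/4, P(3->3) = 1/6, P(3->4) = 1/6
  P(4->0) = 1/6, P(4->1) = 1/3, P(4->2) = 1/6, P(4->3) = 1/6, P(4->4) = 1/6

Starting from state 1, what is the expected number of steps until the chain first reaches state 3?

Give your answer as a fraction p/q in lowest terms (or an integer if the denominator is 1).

Let h_i = expected steps to first reach 3 from state i.
Boundary: h_3 = 0.
First-step equations for the other states:
  h_0 = 1 + 1/12*h_0 + 1/4*h_1 + 1/12*h_2 + 1/2*h_3 + 1/12*h_4
  h_1 = 1 + 1/12*h_0 + 1/4*h_1 + 1/6*h_2 + 5/12*h_3 + 1/12*h_4
  h_2 = 1 + 1/6*h_0 + 1/2*h_1 + 1/6*h_2 + 1/12*h_3 + 1/12*h_4
  h_4 = 1 + 1/6*h_0 + 1/3*h_1 + 1/6*h_2 + 1/6*h_3 + 1/6*h_4

Substituting h_3 = 0 and rearranging gives the linear system (I - Q) h = 1:
  [11/12, -1/4, -1/12, -1/12] . (h_0, h_1, h_2, h_4) = 1
  [-1/12, 3/4, -1/6, -1/12] . (h_0, h_1, h_2, h_4) = 1
  [-1/6, -1/2, 5/6, -1/12] . (h_0, h_1, h_2, h_4) = 1
  [-1/6, -1/3, -1/6, 5/6] . (h_0, h_1, h_2, h_4) = 1

Solving yields:
  h_0 = 8514/3349
  h_1 = 9570/3349
  h_2 = 12672/3349
  h_4 = 12084/3349

Starting state is 1, so the expected hitting time is h_1 = 9570/3349.

Answer: 9570/3349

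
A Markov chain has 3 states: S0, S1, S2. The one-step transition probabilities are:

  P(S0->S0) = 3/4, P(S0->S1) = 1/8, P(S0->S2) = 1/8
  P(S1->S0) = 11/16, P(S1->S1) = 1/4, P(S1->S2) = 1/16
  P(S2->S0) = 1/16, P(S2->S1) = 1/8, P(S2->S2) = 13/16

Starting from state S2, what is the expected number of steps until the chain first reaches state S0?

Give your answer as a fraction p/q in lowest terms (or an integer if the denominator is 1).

Answer: 112/17

Derivation:
Let h_i = expected steps to first reach S0 from state i.
Boundary: h_S0 = 0.
First-step equations for the other states:
  h_S1 = 1 + 11/16*h_S0 + 1/4*h_S1 + 1/16*h_S2
  h_S2 = 1 + 1/16*h_S0 + 1/8*h_S1 + 13/16*h_S2

Substituting h_S0 = 0 and rearranging gives the linear system (I - Q) h = 1:
  [3/4, -1/16] . (h_S1, h_S2) = 1
  [-1/8, 3/16] . (h_S1, h_S2) = 1

Solving yields:
  h_S1 = 32/17
  h_S2 = 112/17

Starting state is S2, so the expected hitting time is h_S2 = 112/17.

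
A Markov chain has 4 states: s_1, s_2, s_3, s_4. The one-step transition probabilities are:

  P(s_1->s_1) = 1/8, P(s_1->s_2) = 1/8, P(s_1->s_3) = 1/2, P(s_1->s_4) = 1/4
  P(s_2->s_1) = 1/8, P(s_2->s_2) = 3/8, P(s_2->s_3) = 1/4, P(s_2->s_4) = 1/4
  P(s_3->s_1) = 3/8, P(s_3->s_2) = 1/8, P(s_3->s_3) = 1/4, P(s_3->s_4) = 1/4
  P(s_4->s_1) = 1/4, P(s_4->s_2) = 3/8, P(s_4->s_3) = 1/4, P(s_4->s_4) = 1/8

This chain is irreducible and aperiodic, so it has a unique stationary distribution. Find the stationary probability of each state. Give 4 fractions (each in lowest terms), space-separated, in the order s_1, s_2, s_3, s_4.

The stationary distribution satisfies pi = pi * P, i.e.:
  pi_s_1 = 1/8*pi_s_1 + 1/8*pi_s_2 + 3/8*pi_s_3 + 1/4*pi_s_4
  pi_s_2 = 1/8*pi_s_1 + 3/8*pi_s_2 + 1/8*pi_s_3 + 3/8*pi_s_4
  pi_s_3 = 1/2*pi_s_1 + 1/4*pi_s_2 + 1/4*pi_s_3 + 1/4*pi_s_4
  pi_s_4 = 1/4*pi_s_1 + 1/4*pi_s_2 + 1/4*pi_s_3 + 1/8*pi_s_4
with normalization: pi_s_1 + pi_s_2 + pi_s_3 + pi_s_4 = 1.

Using the first 3 balance equations plus normalization, the linear system A*pi = b is:
  [-7/8, 1/8, 3/8, 1/4] . pi = 0
  [1/8, -5/8, 1/8, 3/8] . pi = 0
  [1/2, 1/4, -3/4, 1/4] . pi = 0
  [1, 1, 1, 1] . pi = 1

Solving yields:
  pi_s_1 = 31/135
  pi_s_2 = 13/54
  pi_s_3 = 83/270
  pi_s_4 = 2/9

Verification (pi * P):
  31/135*1/8 + 13/54*1/8 + 83/270*3/8 + 2/9*1/4 = 31/135 = pi_s_1  (ok)
  31/135*1/8 + 13/54*3/8 + 83/270*1/8 + 2/9*3/8 = 13/54 = pi_s_2  (ok)
  31/135*1/2 + 13/54*1/4 + 83/270*1/4 + 2/9*1/4 = 83/270 = pi_s_3  (ok)
  31/135*1/4 + 13/54*1/4 + 83/270*1/4 + 2/9*1/8 = 2/9 = pi_s_4  (ok)

Answer: 31/135 13/54 83/270 2/9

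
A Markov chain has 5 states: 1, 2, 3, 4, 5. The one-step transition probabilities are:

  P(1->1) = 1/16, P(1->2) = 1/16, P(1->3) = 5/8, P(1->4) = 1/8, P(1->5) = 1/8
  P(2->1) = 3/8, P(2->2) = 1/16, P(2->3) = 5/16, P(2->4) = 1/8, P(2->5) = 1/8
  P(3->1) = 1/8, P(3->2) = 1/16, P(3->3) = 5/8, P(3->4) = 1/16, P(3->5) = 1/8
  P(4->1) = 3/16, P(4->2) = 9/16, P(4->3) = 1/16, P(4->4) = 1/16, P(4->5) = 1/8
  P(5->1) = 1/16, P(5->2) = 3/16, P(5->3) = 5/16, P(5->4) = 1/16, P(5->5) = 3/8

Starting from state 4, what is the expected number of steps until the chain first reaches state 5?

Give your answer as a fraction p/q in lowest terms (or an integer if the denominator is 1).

Answer: 8

Derivation:
Let h_i = expected steps to first reach 5 from state i.
Boundary: h_5 = 0.
First-step equations for the other states:
  h_1 = 1 + 1/16*h_1 + 1/16*h_2 + 5/8*h_3 + 1/8*h_4 + 1/8*h_5
  h_2 = 1 + 3/8*h_1 + 1/16*h_2 + 5/16*h_3 + 1/8*h_4 + 1/8*h_5
  h_3 = 1 + 1/8*h_1 + 1/16*h_2 + 5/8*h_3 + 1/16*h_4 + 1/8*h_5
  h_4 = 1 + 3/16*h_1 + 9/16*h_2 + 1/16*h_3 + 1/16*h_4 + 1/8*h_5

Substituting h_5 = 0 and rearranging gives the linear system (I - Q) h = 1:
  [15/16, -1/16, -5/8, -1/8] . (h_1, h_2, h_3, h_4) = 1
  [-3/8, 15/16, -5/16, -1/8] . (h_1, h_2, h_3, h_4) = 1
  [-1/8, -1/16, 3/8, -1/16] . (h_1, h_2, h_3, h_4) = 1
  [-3/16, -9/16, -1/16, 15/16] . (h_1, h_2, h_3, h_4) = 1

Solving yields:
  h_1 = 8
  h_2 = 8
  h_3 = 8
  h_4 = 8

Starting state is 4, so the expected hitting time is h_4 = 8.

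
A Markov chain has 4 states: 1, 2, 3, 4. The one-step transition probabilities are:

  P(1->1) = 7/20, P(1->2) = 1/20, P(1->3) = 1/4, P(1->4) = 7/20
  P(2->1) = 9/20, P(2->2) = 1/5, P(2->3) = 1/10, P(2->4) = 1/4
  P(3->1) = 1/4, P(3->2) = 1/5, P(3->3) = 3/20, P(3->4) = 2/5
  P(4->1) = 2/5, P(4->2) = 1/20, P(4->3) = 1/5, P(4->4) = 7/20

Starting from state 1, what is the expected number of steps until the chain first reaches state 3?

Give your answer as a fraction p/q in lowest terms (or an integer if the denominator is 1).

Answer: 6800/1523

Derivation:
Let h_i = expected steps to first reach 3 from state i.
Boundary: h_3 = 0.
First-step equations for the other states:
  h_1 = 1 + 7/20*h_1 + 1/20*h_2 + 1/4*h_3 + 7/20*h_4
  h_2 = 1 + 9/20*h_1 + 1/5*h_2 + 1/10*h_3 + 1/4*h_4
  h_4 = 1 + 2/5*h_1 + 1/20*h_2 + 1/5*h_3 + 7/20*h_4

Substituting h_3 = 0 and rearranging gives the linear system (I - Q) h = 1:
  [13/20, -1/20, -7/20] . (h_1, h_2, h_4) = 1
  [-9/20, 4/5, -1/4] . (h_1, h_2, h_4) = 1
  [-2/5, -1/20, 13/20] . (h_1, h_2, h_4) = 1

Solving yields:
  h_1 = 6800/1523
  h_2 = 7960/1523
  h_4 = 7140/1523

Starting state is 1, so the expected hitting time is h_1 = 6800/1523.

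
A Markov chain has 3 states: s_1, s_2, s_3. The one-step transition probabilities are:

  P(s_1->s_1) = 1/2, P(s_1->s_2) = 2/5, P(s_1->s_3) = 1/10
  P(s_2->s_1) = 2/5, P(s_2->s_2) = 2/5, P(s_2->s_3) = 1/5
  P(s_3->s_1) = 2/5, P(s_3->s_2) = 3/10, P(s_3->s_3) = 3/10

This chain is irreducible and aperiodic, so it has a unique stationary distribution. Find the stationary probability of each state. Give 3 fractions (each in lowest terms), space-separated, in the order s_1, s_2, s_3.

Answer: 4/9 31/81 14/81

Derivation:
The stationary distribution satisfies pi = pi * P, i.e.:
  pi_s_1 = 1/2*pi_s_1 + 2/5*pi_s_2 + 2/5*pi_s_3
  pi_s_2 = 2/5*pi_s_1 + 2/5*pi_s_2 + 3/10*pi_s_3
  pi_s_3 = 1/10*pi_s_1 + 1/5*pi_s_2 + 3/10*pi_s_3
with normalization: pi_s_1 + pi_s_2 + pi_s_3 = 1.

Using the first 2 balance equations plus normalization, the linear system A*pi = b is:
  [-1/2, 2/5, 2/5] . pi = 0
  [2/5, -3/5, 3/10] . pi = 0
  [1, 1, 1] . pi = 1

Solving yields:
  pi_s_1 = 4/9
  pi_s_2 = 31/81
  pi_s_3 = 14/81

Verification (pi * P):
  4/9*1/2 + 31/81*2/5 + 14/81*2/5 = 4/9 = pi_s_1  (ok)
  4/9*2/5 + 31/81*2/5 + 14/81*3/10 = 31/81 = pi_s_2  (ok)
  4/9*1/10 + 31/81*1/5 + 14/81*3/10 = 14/81 = pi_s_3  (ok)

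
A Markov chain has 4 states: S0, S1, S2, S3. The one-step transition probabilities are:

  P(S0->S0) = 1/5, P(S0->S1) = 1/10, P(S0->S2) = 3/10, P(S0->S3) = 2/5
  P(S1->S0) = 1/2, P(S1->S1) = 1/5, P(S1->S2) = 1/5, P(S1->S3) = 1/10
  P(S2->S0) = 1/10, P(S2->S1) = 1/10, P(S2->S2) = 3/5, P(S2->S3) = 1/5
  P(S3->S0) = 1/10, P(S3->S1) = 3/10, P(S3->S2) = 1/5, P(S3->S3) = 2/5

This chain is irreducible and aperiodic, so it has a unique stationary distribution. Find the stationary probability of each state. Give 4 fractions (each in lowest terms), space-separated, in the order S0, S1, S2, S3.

Answer: 61/325 56/325 237/650 179/650

Derivation:
The stationary distribution satisfies pi = pi * P, i.e.:
  pi_S0 = 1/5*pi_S0 + 1/2*pi_S1 + 1/10*pi_S2 + 1/10*pi_S3
  pi_S1 = 1/10*pi_S0 + 1/5*pi_S1 + 1/10*pi_S2 + 3/10*pi_S3
  pi_S2 = 3/10*pi_S0 + 1/5*pi_S1 + 3/5*pi_S2 + 1/5*pi_S3
  pi_S3 = 2/5*pi_S0 + 1/10*pi_S1 + 1/5*pi_S2 + 2/5*pi_S3
with normalization: pi_S0 + pi_S1 + pi_S2 + pi_S3 = 1.

Using the first 3 balance equations plus normalization, the linear system A*pi = b is:
  [-4/5, 1/2, 1/10, 1/10] . pi = 0
  [1/10, -4/5, 1/10, 3/10] . pi = 0
  [3/10, 1/5, -2/5, 1/5] . pi = 0
  [1, 1, 1, 1] . pi = 1

Solving yields:
  pi_S0 = 61/325
  pi_S1 = 56/325
  pi_S2 = 237/650
  pi_S3 = 179/650

Verification (pi * P):
  61/325*1/5 + 56/325*1/2 + 237/650*1/10 + 179/650*1/10 = 61/325 = pi_S0  (ok)
  61/325*1/10 + 56/325*1/5 + 237/650*1/10 + 179/650*3/10 = 56/325 = pi_S1  (ok)
  61/325*3/10 + 56/325*1/5 + 237/650*3/5 + 179/650*1/5 = 237/650 = pi_S2  (ok)
  61/325*2/5 + 56/325*1/10 + 237/650*1/5 + 179/650*2/5 = 179/650 = pi_S3  (ok)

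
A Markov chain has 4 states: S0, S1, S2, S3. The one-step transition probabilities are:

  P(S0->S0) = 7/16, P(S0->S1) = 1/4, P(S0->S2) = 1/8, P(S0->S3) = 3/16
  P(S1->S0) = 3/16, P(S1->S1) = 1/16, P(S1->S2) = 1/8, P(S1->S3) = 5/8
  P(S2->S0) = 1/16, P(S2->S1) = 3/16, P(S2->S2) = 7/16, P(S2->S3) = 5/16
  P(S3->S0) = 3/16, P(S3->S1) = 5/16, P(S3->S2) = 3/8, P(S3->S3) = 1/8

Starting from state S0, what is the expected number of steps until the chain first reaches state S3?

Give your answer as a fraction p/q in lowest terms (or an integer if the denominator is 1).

Answer: 3344/997

Derivation:
Let h_i = expected steps to first reach S3 from state i.
Boundary: h_S3 = 0.
First-step equations for the other states:
  h_S0 = 1 + 7/16*h_S0 + 1/4*h_S1 + 1/8*h_S2 + 3/16*h_S3
  h_S1 = 1 + 3/16*h_S0 + 1/16*h_S1 + 1/8*h_S2 + 5/8*h_S3
  h_S2 = 1 + 1/16*h_S0 + 3/16*h_S1 + 7/16*h_S2 + 5/16*h_S3

Substituting h_S3 = 0 and rearranging gives the linear system (I - Q) h = 1:
  [9/16, -1/4, -1/8] . (h_S0, h_S1, h_S2) = 1
  [-3/16, 15/16, -1/8] . (h_S0, h_S1, h_S2) = 1
  [-1/16, -3/16, 9/16] . (h_S0, h_S1, h_S2) = 1

Solving yields:
  h_S0 = 3344/997
  h_S1 = 2112/997
  h_S2 = 2848/997

Starting state is S0, so the expected hitting time is h_S0 = 3344/997.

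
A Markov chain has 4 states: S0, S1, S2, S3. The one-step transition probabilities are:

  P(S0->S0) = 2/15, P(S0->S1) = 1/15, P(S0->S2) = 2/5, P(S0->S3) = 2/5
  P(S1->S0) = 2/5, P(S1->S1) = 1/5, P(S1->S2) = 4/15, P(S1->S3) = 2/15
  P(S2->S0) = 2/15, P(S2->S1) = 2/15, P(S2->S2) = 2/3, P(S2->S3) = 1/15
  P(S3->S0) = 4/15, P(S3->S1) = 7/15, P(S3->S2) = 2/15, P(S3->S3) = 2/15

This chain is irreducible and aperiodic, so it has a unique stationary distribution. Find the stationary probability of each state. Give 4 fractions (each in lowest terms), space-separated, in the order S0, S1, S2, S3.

Answer: 546/2683 495/2683 1220/2683 422/2683

Derivation:
The stationary distribution satisfies pi = pi * P, i.e.:
  pi_S0 = 2/15*pi_S0 + 2/5*pi_S1 + 2/15*pi_S2 + 4/15*pi_S3
  pi_S1 = 1/15*pi_S0 + 1/5*pi_S1 + 2/15*pi_S2 + 7/15*pi_S3
  pi_S2 = 2/5*pi_S0 + 4/15*pi_S1 + 2/3*pi_S2 + 2/15*pi_S3
  pi_S3 = 2/5*pi_S0 + 2/15*pi_S1 + 1/15*pi_S2 + 2/15*pi_S3
with normalization: pi_S0 + pi_S1 + pi_S2 + pi_S3 = 1.

Using the first 3 balance equations plus normalization, the linear system A*pi = b is:
  [-13/15, 2/5, 2/15, 4/15] . pi = 0
  [1/15, -4/5, 2/15, 7/15] . pi = 0
  [2/5, 4/15, -1/3, 2/15] . pi = 0
  [1, 1, 1, 1] . pi = 1

Solving yields:
  pi_S0 = 546/2683
  pi_S1 = 495/2683
  pi_S2 = 1220/2683
  pi_S3 = 422/2683

Verification (pi * P):
  546/2683*2/15 + 495/2683*2/5 + 1220/2683*2/15 + 422/2683*4/15 = 546/2683 = pi_S0  (ok)
  546/2683*1/15 + 495/2683*1/5 + 1220/2683*2/15 + 422/2683*7/15 = 495/2683 = pi_S1  (ok)
  546/2683*2/5 + 495/2683*4/15 + 1220/2683*2/3 + 422/2683*2/15 = 1220/2683 = pi_S2  (ok)
  546/2683*2/5 + 495/2683*2/15 + 1220/2683*1/15 + 422/2683*2/15 = 422/2683 = pi_S3  (ok)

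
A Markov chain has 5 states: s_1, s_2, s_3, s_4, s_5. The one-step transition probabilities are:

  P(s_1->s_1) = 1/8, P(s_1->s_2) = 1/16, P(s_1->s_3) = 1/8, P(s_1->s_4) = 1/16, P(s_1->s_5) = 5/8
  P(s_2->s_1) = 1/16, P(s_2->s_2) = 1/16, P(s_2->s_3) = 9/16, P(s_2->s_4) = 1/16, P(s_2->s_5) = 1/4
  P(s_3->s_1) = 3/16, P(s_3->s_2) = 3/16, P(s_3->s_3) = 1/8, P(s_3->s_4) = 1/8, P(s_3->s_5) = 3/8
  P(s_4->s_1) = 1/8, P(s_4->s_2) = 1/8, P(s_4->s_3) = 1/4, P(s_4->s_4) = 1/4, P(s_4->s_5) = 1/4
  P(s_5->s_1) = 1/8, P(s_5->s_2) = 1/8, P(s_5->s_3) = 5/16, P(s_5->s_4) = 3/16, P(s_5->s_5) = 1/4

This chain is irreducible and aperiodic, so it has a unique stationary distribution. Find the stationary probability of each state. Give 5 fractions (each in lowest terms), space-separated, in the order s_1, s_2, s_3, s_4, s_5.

Answer: 5120/38361 1600/12787 9998/38361 5683/38361 12760/38361

Derivation:
The stationary distribution satisfies pi = pi * P, i.e.:
  pi_s_1 = 1/8*pi_s_1 + 1/16*pi_s_2 + 3/16*pi_s_3 + 1/8*pi_s_4 + 1/8*pi_s_5
  pi_s_2 = 1/16*pi_s_1 + 1/16*pi_s_2 + 3/16*pi_s_3 + 1/8*pi_s_4 + 1/8*pi_s_5
  pi_s_3 = 1/8*pi_s_1 + 9/16*pi_s_2 + 1/8*pi_s_3 + 1/4*pi_s_4 + 5/16*pi_s_5
  pi_s_4 = 1/16*pi_s_1 + 1/16*pi_s_2 + 1/8*pi_s_3 + 1/4*pi_s_4 + 3/16*pi_s_5
  pi_s_5 = 5/8*pi_s_1 + 1/4*pi_s_2 + 3/8*pi_s_3 + 1/4*pi_s_4 + 1/4*pi_s_5
with normalization: pi_s_1 + pi_s_2 + pi_s_3 + pi_s_4 + pi_s_5 = 1.

Using the first 4 balance equations plus normalization, the linear system A*pi = b is:
  [-7/8, 1/16, 3/16, 1/8, 1/8] . pi = 0
  [1/16, -15/16, 3/16, 1/8, 1/8] . pi = 0
  [1/8, 9/16, -7/8, 1/4, 5/16] . pi = 0
  [1/16, 1/16, 1/8, -3/4, 3/16] . pi = 0
  [1, 1, 1, 1, 1] . pi = 1

Solving yields:
  pi_s_1 = 5120/38361
  pi_s_2 = 1600/12787
  pi_s_3 = 9998/38361
  pi_s_4 = 5683/38361
  pi_s_5 = 12760/38361

Verification (pi * P):
  5120/38361*1/8 + 1600/12787*1/16 + 9998/38361*3/16 + 5683/38361*1/8 + 12760/38361*1/8 = 5120/38361 = pi_s_1  (ok)
  5120/38361*1/16 + 1600/12787*1/16 + 9998/38361*3/16 + 5683/38361*1/8 + 12760/38361*1/8 = 1600/12787 = pi_s_2  (ok)
  5120/38361*1/8 + 1600/12787*9/16 + 9998/38361*1/8 + 5683/38361*1/4 + 12760/38361*5/16 = 9998/38361 = pi_s_3  (ok)
  5120/38361*1/16 + 1600/12787*1/16 + 9998/38361*1/8 + 5683/38361*1/4 + 12760/38361*3/16 = 5683/38361 = pi_s_4  (ok)
  5120/38361*5/8 + 1600/12787*1/4 + 9998/38361*3/8 + 5683/38361*1/4 + 12760/38361*1/4 = 12760/38361 = pi_s_5  (ok)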